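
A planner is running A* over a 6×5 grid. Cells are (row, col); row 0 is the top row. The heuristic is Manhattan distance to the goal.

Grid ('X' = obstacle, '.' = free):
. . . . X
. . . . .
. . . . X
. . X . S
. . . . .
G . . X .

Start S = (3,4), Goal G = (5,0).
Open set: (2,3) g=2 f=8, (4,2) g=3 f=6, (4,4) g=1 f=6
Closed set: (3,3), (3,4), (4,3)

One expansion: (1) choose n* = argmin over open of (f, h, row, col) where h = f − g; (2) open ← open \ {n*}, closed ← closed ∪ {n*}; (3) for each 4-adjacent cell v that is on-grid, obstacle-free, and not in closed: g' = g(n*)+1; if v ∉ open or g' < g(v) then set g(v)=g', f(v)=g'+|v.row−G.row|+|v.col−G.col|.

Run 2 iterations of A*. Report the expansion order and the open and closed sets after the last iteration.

step 1: expand (4,2) (f=6, h=3) → closed; open now [(2,3) g=2 f=8, (4,1) g=4 f=6, (4,4) g=1 f=6, (5,2) g=4 f=6]
step 2: expand (4,1) (f=6, h=2) → closed; open now [(2,3) g=2 f=8, (3,1) g=5 f=8, (4,0) g=5 f=6, (4,4) g=1 f=6, (5,1) g=5 f=6, (5,2) g=4 f=6]

order=[(4,2) → (4,1)]; open=[(2,3) g=2 f=8, (3,1) g=5 f=8, (4,0) g=5 f=6, (4,4) g=1 f=6, (5,1) g=5 f=6, (5,2) g=4 f=6]; closed=[(3,3), (3,4), (4,1), (4,2), (4,3)]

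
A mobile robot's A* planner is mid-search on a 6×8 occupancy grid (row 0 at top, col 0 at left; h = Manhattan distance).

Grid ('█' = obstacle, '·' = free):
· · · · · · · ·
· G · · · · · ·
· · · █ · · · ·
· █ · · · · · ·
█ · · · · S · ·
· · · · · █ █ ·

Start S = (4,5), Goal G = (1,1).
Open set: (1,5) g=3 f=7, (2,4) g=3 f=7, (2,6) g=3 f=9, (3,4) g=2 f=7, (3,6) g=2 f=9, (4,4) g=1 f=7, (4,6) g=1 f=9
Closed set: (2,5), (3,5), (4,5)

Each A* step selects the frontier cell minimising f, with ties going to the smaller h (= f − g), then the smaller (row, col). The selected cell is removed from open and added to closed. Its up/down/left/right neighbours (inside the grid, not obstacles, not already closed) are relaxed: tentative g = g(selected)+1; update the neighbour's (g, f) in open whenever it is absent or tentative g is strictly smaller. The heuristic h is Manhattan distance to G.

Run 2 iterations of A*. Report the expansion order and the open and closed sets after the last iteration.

step 1: expand (1,5) (f=7, h=4) → closed; open now [(0,5) g=4 f=9, (1,4) g=4 f=7, (1,6) g=4 f=9, (2,4) g=3 f=7, (2,6) g=3 f=9, (3,4) g=2 f=7, (3,6) g=2 f=9, (4,4) g=1 f=7, (4,6) g=1 f=9]
step 2: expand (1,4) (f=7, h=3) → closed; open now [(0,4) g=5 f=9, (0,5) g=4 f=9, (1,3) g=5 f=7, (1,6) g=4 f=9, (2,4) g=3 f=7, (2,6) g=3 f=9, (3,4) g=2 f=7, (3,6) g=2 f=9, (4,4) g=1 f=7, (4,6) g=1 f=9]

order=[(1,5) → (1,4)]; open=[(0,4) g=5 f=9, (0,5) g=4 f=9, (1,3) g=5 f=7, (1,6) g=4 f=9, (2,4) g=3 f=7, (2,6) g=3 f=9, (3,4) g=2 f=7, (3,6) g=2 f=9, (4,4) g=1 f=7, (4,6) g=1 f=9]; closed=[(1,4), (1,5), (2,5), (3,5), (4,5)]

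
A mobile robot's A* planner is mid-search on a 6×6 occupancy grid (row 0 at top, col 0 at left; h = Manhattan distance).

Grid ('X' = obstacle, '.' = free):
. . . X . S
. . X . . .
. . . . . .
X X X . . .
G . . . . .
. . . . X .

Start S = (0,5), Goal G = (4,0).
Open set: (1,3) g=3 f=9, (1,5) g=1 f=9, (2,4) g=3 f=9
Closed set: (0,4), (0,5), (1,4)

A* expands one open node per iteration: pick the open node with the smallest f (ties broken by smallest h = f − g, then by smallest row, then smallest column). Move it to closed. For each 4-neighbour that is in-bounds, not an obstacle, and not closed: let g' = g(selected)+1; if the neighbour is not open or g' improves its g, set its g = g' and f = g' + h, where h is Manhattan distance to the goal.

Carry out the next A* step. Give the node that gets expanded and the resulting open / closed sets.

expanded=(1,3); open=[(1,5) g=1 f=9, (2,3) g=4 f=9, (2,4) g=3 f=9]; closed=[(0,4), (0,5), (1,3), (1,4)]

step 1: expand (1,3) (f=9, h=6) → closed; open now [(1,5) g=1 f=9, (2,3) g=4 f=9, (2,4) g=3 f=9]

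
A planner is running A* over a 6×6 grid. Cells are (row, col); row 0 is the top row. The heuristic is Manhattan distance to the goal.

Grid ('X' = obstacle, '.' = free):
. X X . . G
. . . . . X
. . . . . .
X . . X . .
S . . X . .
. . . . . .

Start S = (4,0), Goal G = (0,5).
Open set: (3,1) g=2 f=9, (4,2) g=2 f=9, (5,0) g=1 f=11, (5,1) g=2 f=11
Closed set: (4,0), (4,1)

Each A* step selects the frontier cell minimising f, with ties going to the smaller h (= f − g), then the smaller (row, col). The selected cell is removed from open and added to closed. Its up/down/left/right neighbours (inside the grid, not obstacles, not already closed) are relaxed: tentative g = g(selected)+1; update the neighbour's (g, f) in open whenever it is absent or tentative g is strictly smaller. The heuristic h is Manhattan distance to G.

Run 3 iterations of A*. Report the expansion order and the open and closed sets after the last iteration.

order=[(3,1) → (2,1) → (1,1)]; open=[(1,0) g=5 f=11, (1,2) g=5 f=9, (2,0) g=4 f=11, (2,2) g=4 f=9, (3,2) g=3 f=9, (4,2) g=2 f=9, (5,0) g=1 f=11, (5,1) g=2 f=11]; closed=[(1,1), (2,1), (3,1), (4,0), (4,1)]

step 1: expand (3,1) (f=9, h=7) → closed; open now [(2,1) g=3 f=9, (3,2) g=3 f=9, (4,2) g=2 f=9, (5,0) g=1 f=11, (5,1) g=2 f=11]
step 2: expand (2,1) (f=9, h=6) → closed; open now [(1,1) g=4 f=9, (2,0) g=4 f=11, (2,2) g=4 f=9, (3,2) g=3 f=9, (4,2) g=2 f=9, (5,0) g=1 f=11, (5,1) g=2 f=11]
step 3: expand (1,1) (f=9, h=5) → closed; open now [(1,0) g=5 f=11, (1,2) g=5 f=9, (2,0) g=4 f=11, (2,2) g=4 f=9, (3,2) g=3 f=9, (4,2) g=2 f=9, (5,0) g=1 f=11, (5,1) g=2 f=11]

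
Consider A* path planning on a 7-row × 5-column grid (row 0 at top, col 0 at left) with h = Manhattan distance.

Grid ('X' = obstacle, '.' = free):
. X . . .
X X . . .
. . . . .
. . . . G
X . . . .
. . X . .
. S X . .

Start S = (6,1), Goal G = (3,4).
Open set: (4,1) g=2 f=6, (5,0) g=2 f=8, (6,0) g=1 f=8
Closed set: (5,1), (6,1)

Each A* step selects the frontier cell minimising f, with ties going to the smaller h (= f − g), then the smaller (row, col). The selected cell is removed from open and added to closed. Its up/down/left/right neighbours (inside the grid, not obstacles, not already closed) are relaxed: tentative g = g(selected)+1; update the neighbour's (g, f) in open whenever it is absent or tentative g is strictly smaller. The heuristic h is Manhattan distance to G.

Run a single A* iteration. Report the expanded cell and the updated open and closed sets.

step 1: expand (4,1) (f=6, h=4) → closed; open now [(3,1) g=3 f=6, (4,2) g=3 f=6, (5,0) g=2 f=8, (6,0) g=1 f=8]

expanded=(4,1); open=[(3,1) g=3 f=6, (4,2) g=3 f=6, (5,0) g=2 f=8, (6,0) g=1 f=8]; closed=[(4,1), (5,1), (6,1)]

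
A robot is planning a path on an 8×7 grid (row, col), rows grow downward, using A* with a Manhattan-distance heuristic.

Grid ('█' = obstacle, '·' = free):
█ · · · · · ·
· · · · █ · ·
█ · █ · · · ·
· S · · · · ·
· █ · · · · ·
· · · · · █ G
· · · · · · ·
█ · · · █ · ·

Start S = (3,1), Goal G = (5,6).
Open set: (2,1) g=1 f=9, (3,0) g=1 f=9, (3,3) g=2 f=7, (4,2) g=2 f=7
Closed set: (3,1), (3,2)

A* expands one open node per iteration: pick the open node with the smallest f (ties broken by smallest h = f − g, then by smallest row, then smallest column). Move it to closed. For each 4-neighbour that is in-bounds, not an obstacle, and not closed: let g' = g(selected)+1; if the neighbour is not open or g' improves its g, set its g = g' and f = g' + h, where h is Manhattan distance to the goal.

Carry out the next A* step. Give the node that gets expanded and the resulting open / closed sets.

expanded=(3,3); open=[(2,1) g=1 f=9, (2,3) g=3 f=9, (3,0) g=1 f=9, (3,4) g=3 f=7, (4,2) g=2 f=7, (4,3) g=3 f=7]; closed=[(3,1), (3,2), (3,3)]

step 1: expand (3,3) (f=7, h=5) → closed; open now [(2,1) g=1 f=9, (2,3) g=3 f=9, (3,0) g=1 f=9, (3,4) g=3 f=7, (4,2) g=2 f=7, (4,3) g=3 f=7]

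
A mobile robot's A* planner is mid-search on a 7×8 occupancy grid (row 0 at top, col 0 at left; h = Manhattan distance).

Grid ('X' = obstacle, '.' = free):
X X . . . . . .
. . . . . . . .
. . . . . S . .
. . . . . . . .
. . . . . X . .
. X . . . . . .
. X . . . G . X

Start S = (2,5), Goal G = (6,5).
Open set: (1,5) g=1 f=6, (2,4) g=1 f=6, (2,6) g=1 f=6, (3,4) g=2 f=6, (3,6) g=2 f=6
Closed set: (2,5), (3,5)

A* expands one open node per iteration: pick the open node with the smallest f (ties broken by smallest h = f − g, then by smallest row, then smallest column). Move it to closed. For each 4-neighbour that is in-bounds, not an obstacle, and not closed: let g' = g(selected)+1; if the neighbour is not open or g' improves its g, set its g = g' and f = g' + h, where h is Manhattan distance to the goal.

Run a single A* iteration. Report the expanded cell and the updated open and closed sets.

step 1: expand (3,4) (f=6, h=4) → closed; open now [(1,5) g=1 f=6, (2,4) g=1 f=6, (2,6) g=1 f=6, (3,3) g=3 f=8, (3,6) g=2 f=6, (4,4) g=3 f=6]

expanded=(3,4); open=[(1,5) g=1 f=6, (2,4) g=1 f=6, (2,6) g=1 f=6, (3,3) g=3 f=8, (3,6) g=2 f=6, (4,4) g=3 f=6]; closed=[(2,5), (3,4), (3,5)]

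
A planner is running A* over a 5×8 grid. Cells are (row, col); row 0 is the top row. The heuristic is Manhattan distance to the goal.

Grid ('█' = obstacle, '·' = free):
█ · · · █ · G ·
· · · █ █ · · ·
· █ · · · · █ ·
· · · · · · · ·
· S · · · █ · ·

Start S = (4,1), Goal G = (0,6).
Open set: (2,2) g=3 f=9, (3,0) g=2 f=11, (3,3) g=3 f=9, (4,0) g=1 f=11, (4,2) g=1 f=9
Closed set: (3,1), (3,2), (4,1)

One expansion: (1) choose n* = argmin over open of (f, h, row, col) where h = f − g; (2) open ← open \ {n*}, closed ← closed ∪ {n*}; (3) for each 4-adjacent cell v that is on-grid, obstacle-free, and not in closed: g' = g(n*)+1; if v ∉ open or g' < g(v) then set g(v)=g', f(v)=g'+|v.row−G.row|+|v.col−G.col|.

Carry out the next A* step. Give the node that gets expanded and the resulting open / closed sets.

expanded=(2,2); open=[(1,2) g=4 f=9, (2,3) g=4 f=9, (3,0) g=2 f=11, (3,3) g=3 f=9, (4,0) g=1 f=11, (4,2) g=1 f=9]; closed=[(2,2), (3,1), (3,2), (4,1)]

step 1: expand (2,2) (f=9, h=6) → closed; open now [(1,2) g=4 f=9, (2,3) g=4 f=9, (3,0) g=2 f=11, (3,3) g=3 f=9, (4,0) g=1 f=11, (4,2) g=1 f=9]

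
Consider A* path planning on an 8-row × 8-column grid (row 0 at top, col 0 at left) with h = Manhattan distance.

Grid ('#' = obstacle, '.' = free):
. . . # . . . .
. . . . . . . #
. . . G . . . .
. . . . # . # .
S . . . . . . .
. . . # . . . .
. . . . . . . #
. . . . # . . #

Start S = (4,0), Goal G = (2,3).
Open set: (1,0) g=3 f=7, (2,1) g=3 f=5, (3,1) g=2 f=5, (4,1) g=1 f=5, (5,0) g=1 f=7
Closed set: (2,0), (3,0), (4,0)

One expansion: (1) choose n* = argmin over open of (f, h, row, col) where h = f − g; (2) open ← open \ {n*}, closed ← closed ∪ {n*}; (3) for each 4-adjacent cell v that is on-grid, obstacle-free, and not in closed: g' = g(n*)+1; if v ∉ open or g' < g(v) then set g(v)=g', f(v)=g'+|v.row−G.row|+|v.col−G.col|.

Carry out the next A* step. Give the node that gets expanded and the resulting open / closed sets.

step 1: expand (2,1) (f=5, h=2) → closed; open now [(1,0) g=3 f=7, (1,1) g=4 f=7, (2,2) g=4 f=5, (3,1) g=2 f=5, (4,1) g=1 f=5, (5,0) g=1 f=7]

expanded=(2,1); open=[(1,0) g=3 f=7, (1,1) g=4 f=7, (2,2) g=4 f=5, (3,1) g=2 f=5, (4,1) g=1 f=5, (5,0) g=1 f=7]; closed=[(2,0), (2,1), (3,0), (4,0)]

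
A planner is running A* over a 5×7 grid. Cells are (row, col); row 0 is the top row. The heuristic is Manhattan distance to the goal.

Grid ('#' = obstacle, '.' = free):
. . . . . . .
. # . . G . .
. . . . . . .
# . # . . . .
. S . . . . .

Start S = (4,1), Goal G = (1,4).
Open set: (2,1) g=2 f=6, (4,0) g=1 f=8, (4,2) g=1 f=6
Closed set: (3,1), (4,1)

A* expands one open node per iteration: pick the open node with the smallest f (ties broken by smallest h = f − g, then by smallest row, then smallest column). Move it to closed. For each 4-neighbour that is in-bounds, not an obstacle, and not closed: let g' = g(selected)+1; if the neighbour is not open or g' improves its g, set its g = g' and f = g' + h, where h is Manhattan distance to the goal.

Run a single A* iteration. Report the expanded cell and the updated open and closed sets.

step 1: expand (2,1) (f=6, h=4) → closed; open now [(2,0) g=3 f=8, (2,2) g=3 f=6, (4,0) g=1 f=8, (4,2) g=1 f=6]

expanded=(2,1); open=[(2,0) g=3 f=8, (2,2) g=3 f=6, (4,0) g=1 f=8, (4,2) g=1 f=6]; closed=[(2,1), (3,1), (4,1)]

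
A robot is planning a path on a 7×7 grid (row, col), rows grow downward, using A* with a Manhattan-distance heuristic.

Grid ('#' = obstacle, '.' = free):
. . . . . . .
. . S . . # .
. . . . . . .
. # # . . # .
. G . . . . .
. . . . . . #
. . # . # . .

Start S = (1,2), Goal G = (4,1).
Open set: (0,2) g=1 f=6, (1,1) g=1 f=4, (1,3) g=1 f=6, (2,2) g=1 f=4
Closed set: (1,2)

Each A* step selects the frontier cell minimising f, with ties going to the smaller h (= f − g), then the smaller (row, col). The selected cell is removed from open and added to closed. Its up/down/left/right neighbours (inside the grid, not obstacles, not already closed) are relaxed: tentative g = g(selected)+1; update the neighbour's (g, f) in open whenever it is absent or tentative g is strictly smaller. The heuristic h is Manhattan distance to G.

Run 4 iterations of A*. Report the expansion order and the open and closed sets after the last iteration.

order=[(1,1) → (2,1) → (2,2) → (2,0)]; open=[(0,1) g=2 f=6, (0,2) g=1 f=6, (1,0) g=2 f=6, (1,3) g=1 f=6, (2,3) g=2 f=6, (3,0) g=4 f=6]; closed=[(1,1), (1,2), (2,0), (2,1), (2,2)]

step 1: expand (1,1) (f=4, h=3) → closed; open now [(0,1) g=2 f=6, (0,2) g=1 f=6, (1,0) g=2 f=6, (1,3) g=1 f=6, (2,1) g=2 f=4, (2,2) g=1 f=4]
step 2: expand (2,1) (f=4, h=2) → closed; open now [(0,1) g=2 f=6, (0,2) g=1 f=6, (1,0) g=2 f=6, (1,3) g=1 f=6, (2,0) g=3 f=6, (2,2) g=1 f=4]
step 3: expand (2,2) (f=4, h=3) → closed; open now [(0,1) g=2 f=6, (0,2) g=1 f=6, (1,0) g=2 f=6, (1,3) g=1 f=6, (2,0) g=3 f=6, (2,3) g=2 f=6]
step 4: expand (2,0) (f=6, h=3) → closed; open now [(0,1) g=2 f=6, (0,2) g=1 f=6, (1,0) g=2 f=6, (1,3) g=1 f=6, (2,3) g=2 f=6, (3,0) g=4 f=6]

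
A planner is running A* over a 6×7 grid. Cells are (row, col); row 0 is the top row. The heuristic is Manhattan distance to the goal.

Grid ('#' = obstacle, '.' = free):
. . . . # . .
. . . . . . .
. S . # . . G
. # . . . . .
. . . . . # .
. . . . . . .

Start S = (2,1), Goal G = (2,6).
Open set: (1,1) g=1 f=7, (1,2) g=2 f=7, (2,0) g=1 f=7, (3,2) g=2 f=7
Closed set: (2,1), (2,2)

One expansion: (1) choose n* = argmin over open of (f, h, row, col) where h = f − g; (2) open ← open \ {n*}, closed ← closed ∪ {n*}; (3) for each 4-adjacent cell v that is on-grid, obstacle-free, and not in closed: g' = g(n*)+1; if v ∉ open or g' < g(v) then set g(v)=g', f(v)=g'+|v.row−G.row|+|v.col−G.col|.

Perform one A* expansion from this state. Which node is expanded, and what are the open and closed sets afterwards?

step 1: expand (1,2) (f=7, h=5) → closed; open now [(0,2) g=3 f=9, (1,1) g=1 f=7, (1,3) g=3 f=7, (2,0) g=1 f=7, (3,2) g=2 f=7]

expanded=(1,2); open=[(0,2) g=3 f=9, (1,1) g=1 f=7, (1,3) g=3 f=7, (2,0) g=1 f=7, (3,2) g=2 f=7]; closed=[(1,2), (2,1), (2,2)]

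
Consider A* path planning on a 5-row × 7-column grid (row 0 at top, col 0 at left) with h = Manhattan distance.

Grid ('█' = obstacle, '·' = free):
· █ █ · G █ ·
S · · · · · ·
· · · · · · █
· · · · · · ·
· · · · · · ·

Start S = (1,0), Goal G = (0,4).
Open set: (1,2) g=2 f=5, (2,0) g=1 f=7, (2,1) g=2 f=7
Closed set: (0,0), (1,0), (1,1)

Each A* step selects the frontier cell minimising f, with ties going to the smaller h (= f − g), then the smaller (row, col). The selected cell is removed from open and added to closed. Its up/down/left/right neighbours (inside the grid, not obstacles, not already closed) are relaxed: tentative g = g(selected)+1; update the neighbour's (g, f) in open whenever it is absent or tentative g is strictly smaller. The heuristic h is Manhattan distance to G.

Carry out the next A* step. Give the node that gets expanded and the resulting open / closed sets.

step 1: expand (1,2) (f=5, h=3) → closed; open now [(1,3) g=3 f=5, (2,0) g=1 f=7, (2,1) g=2 f=7, (2,2) g=3 f=7]

expanded=(1,2); open=[(1,3) g=3 f=5, (2,0) g=1 f=7, (2,1) g=2 f=7, (2,2) g=3 f=7]; closed=[(0,0), (1,0), (1,1), (1,2)]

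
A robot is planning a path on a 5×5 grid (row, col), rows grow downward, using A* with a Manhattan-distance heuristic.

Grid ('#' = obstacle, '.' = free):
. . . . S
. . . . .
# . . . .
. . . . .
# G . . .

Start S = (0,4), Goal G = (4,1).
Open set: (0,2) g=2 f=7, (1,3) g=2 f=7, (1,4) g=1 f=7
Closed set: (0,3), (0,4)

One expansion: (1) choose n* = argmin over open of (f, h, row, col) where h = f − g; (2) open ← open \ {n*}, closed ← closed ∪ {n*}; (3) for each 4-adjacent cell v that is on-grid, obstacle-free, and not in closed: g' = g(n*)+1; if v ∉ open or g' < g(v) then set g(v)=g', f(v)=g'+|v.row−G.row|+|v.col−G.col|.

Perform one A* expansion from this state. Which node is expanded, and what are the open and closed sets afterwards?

expanded=(0,2); open=[(0,1) g=3 f=7, (1,2) g=3 f=7, (1,3) g=2 f=7, (1,4) g=1 f=7]; closed=[(0,2), (0,3), (0,4)]

step 1: expand (0,2) (f=7, h=5) → closed; open now [(0,1) g=3 f=7, (1,2) g=3 f=7, (1,3) g=2 f=7, (1,4) g=1 f=7]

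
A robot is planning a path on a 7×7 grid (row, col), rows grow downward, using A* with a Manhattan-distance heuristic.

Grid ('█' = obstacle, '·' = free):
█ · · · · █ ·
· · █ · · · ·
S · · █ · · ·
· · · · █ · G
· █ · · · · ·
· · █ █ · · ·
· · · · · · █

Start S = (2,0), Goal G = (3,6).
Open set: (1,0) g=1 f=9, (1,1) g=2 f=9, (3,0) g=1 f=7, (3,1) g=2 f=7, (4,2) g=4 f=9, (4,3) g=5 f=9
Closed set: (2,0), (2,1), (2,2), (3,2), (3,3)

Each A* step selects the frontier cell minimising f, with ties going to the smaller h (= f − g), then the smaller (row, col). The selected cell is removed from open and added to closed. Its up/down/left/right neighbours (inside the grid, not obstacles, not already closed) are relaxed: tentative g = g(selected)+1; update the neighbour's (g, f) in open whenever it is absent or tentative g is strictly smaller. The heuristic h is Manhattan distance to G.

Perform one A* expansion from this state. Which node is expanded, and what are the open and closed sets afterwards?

step 1: expand (3,1) (f=7, h=5) → closed; open now [(1,0) g=1 f=9, (1,1) g=2 f=9, (3,0) g=1 f=7, (4,2) g=4 f=9, (4,3) g=5 f=9]

expanded=(3,1); open=[(1,0) g=1 f=9, (1,1) g=2 f=9, (3,0) g=1 f=7, (4,2) g=4 f=9, (4,3) g=5 f=9]; closed=[(2,0), (2,1), (2,2), (3,1), (3,2), (3,3)]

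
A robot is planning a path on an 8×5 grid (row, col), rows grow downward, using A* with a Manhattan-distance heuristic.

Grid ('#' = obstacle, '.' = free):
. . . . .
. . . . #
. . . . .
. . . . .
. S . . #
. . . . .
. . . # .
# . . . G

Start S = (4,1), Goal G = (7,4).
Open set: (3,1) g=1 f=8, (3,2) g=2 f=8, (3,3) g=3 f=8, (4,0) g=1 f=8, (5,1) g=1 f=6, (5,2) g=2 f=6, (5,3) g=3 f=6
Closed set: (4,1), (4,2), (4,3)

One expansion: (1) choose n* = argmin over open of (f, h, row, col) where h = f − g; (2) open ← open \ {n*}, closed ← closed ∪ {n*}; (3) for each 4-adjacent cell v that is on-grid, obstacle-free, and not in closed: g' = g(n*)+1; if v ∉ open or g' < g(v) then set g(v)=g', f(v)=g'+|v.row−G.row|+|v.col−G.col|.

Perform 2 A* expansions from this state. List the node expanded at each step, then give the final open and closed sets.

step 1: expand (5,3) (f=6, h=3) → closed; open now [(3,1) g=1 f=8, (3,2) g=2 f=8, (3,3) g=3 f=8, (4,0) g=1 f=8, (5,1) g=1 f=6, (5,2) g=2 f=6, (5,4) g=4 f=6]
step 2: expand (5,4) (f=6, h=2) → closed; open now [(3,1) g=1 f=8, (3,2) g=2 f=8, (3,3) g=3 f=8, (4,0) g=1 f=8, (5,1) g=1 f=6, (5,2) g=2 f=6, (6,4) g=5 f=6]

order=[(5,3) → (5,4)]; open=[(3,1) g=1 f=8, (3,2) g=2 f=8, (3,3) g=3 f=8, (4,0) g=1 f=8, (5,1) g=1 f=6, (5,2) g=2 f=6, (6,4) g=5 f=6]; closed=[(4,1), (4,2), (4,3), (5,3), (5,4)]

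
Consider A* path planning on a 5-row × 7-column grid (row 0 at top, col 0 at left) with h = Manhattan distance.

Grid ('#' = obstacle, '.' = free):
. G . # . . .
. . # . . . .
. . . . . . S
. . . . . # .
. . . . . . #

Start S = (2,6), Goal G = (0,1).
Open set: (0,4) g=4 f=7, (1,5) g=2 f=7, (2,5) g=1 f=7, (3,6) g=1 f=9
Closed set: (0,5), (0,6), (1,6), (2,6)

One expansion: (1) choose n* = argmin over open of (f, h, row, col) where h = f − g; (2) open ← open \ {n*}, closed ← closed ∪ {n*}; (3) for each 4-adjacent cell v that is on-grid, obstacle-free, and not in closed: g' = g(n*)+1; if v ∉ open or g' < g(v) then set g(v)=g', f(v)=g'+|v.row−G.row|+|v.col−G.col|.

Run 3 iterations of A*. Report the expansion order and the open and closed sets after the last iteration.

order=[(0,4) → (1,5) → (1,4)]; open=[(1,3) g=4 f=7, (2,4) g=4 f=9, (2,5) g=1 f=7, (3,6) g=1 f=9]; closed=[(0,4), (0,5), (0,6), (1,4), (1,5), (1,6), (2,6)]

step 1: expand (0,4) (f=7, h=3) → closed; open now [(1,4) g=5 f=9, (1,5) g=2 f=7, (2,5) g=1 f=7, (3,6) g=1 f=9]
step 2: expand (1,5) (f=7, h=5) → closed; open now [(1,4) g=3 f=7, (2,5) g=1 f=7, (3,6) g=1 f=9]
step 3: expand (1,4) (f=7, h=4) → closed; open now [(1,3) g=4 f=7, (2,4) g=4 f=9, (2,5) g=1 f=7, (3,6) g=1 f=9]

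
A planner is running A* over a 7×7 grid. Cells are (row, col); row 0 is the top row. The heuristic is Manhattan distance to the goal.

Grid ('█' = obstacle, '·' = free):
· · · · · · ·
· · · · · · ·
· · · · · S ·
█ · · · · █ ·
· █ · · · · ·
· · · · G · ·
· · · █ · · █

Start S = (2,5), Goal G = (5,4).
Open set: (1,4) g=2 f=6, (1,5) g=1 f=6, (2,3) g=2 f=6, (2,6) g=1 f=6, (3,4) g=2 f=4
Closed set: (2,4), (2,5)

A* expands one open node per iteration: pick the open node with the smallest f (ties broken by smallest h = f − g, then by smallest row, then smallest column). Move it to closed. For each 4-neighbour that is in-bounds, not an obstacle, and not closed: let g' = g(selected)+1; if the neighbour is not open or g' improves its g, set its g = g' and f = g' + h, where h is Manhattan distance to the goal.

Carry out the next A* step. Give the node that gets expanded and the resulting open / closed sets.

step 1: expand (3,4) (f=4, h=2) → closed; open now [(1,4) g=2 f=6, (1,5) g=1 f=6, (2,3) g=2 f=6, (2,6) g=1 f=6, (3,3) g=3 f=6, (4,4) g=3 f=4]

expanded=(3,4); open=[(1,4) g=2 f=6, (1,5) g=1 f=6, (2,3) g=2 f=6, (2,6) g=1 f=6, (3,3) g=3 f=6, (4,4) g=3 f=4]; closed=[(2,4), (2,5), (3,4)]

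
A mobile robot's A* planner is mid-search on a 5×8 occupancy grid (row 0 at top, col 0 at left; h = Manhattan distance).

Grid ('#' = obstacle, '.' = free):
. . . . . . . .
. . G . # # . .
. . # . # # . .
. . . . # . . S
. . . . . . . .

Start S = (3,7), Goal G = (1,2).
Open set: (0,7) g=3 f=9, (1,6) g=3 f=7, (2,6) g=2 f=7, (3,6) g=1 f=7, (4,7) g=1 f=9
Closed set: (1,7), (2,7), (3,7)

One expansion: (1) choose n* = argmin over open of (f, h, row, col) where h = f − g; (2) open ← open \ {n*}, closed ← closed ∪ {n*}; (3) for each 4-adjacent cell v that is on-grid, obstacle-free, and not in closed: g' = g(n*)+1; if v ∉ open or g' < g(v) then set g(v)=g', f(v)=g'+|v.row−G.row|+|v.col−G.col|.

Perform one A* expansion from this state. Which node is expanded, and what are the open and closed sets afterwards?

step 1: expand (1,6) (f=7, h=4) → closed; open now [(0,6) g=4 f=9, (0,7) g=3 f=9, (2,6) g=2 f=7, (3,6) g=1 f=7, (4,7) g=1 f=9]

expanded=(1,6); open=[(0,6) g=4 f=9, (0,7) g=3 f=9, (2,6) g=2 f=7, (3,6) g=1 f=7, (4,7) g=1 f=9]; closed=[(1,6), (1,7), (2,7), (3,7)]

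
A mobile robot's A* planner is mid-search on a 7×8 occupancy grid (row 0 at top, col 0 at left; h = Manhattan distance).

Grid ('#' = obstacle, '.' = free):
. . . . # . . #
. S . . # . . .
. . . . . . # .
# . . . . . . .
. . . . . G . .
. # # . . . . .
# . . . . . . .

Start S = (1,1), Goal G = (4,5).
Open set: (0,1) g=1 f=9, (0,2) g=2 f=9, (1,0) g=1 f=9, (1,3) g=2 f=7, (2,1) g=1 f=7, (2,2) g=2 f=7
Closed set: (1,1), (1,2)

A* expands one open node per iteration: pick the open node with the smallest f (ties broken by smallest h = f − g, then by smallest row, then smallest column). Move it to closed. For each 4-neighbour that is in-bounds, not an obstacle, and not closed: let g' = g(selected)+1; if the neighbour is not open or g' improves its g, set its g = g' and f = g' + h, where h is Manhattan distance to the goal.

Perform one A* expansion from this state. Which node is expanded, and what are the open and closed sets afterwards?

expanded=(1,3); open=[(0,1) g=1 f=9, (0,2) g=2 f=9, (0,3) g=3 f=9, (1,0) g=1 f=9, (2,1) g=1 f=7, (2,2) g=2 f=7, (2,3) g=3 f=7]; closed=[(1,1), (1,2), (1,3)]

step 1: expand (1,3) (f=7, h=5) → closed; open now [(0,1) g=1 f=9, (0,2) g=2 f=9, (0,3) g=3 f=9, (1,0) g=1 f=9, (2,1) g=1 f=7, (2,2) g=2 f=7, (2,3) g=3 f=7]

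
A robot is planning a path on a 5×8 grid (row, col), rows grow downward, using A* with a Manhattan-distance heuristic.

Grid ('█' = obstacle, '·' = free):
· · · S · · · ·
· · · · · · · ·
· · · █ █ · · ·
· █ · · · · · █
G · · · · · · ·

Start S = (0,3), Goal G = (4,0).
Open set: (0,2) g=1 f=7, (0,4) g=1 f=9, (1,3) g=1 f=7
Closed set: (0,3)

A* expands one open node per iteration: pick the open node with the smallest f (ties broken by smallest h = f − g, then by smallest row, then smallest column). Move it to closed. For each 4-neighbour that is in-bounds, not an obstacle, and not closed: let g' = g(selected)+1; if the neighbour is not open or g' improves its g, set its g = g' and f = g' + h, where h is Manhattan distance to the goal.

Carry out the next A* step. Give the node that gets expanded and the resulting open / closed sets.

step 1: expand (0,2) (f=7, h=6) → closed; open now [(0,1) g=2 f=7, (0,4) g=1 f=9, (1,2) g=2 f=7, (1,3) g=1 f=7]

expanded=(0,2); open=[(0,1) g=2 f=7, (0,4) g=1 f=9, (1,2) g=2 f=7, (1,3) g=1 f=7]; closed=[(0,2), (0,3)]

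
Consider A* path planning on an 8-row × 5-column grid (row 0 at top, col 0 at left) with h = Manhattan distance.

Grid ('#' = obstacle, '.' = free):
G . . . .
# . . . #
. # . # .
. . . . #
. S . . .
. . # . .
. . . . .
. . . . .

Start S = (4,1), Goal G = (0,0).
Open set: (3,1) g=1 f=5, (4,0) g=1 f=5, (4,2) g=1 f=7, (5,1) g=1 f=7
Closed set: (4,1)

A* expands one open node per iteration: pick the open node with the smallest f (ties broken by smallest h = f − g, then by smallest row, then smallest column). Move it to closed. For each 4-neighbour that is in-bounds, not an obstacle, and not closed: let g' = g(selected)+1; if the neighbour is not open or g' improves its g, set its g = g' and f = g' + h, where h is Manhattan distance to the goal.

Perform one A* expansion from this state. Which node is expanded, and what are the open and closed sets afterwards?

step 1: expand (3,1) (f=5, h=4) → closed; open now [(3,0) g=2 f=5, (3,2) g=2 f=7, (4,0) g=1 f=5, (4,2) g=1 f=7, (5,1) g=1 f=7]

expanded=(3,1); open=[(3,0) g=2 f=5, (3,2) g=2 f=7, (4,0) g=1 f=5, (4,2) g=1 f=7, (5,1) g=1 f=7]; closed=[(3,1), (4,1)]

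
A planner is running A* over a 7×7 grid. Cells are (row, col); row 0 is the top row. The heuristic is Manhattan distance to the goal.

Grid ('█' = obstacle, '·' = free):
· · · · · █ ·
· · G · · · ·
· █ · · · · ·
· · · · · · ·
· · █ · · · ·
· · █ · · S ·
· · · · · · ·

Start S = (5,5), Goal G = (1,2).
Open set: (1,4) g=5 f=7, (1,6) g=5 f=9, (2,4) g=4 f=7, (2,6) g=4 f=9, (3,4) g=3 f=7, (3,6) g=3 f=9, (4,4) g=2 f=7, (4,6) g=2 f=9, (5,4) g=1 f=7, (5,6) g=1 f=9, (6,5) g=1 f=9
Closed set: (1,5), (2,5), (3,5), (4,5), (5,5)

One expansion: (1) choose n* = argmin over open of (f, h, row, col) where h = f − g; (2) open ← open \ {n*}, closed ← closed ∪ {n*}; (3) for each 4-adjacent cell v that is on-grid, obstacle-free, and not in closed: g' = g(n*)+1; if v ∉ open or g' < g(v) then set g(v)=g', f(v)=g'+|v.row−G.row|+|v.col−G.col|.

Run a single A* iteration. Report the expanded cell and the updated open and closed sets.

step 1: expand (1,4) (f=7, h=2) → closed; open now [(0,4) g=6 f=9, (1,3) g=6 f=7, (1,6) g=5 f=9, (2,4) g=4 f=7, (2,6) g=4 f=9, (3,4) g=3 f=7, (3,6) g=3 f=9, (4,4) g=2 f=7, (4,6) g=2 f=9, (5,4) g=1 f=7, (5,6) g=1 f=9, (6,5) g=1 f=9]

expanded=(1,4); open=[(0,4) g=6 f=9, (1,3) g=6 f=7, (1,6) g=5 f=9, (2,4) g=4 f=7, (2,6) g=4 f=9, (3,4) g=3 f=7, (3,6) g=3 f=9, (4,4) g=2 f=7, (4,6) g=2 f=9, (5,4) g=1 f=7, (5,6) g=1 f=9, (6,5) g=1 f=9]; closed=[(1,4), (1,5), (2,5), (3,5), (4,5), (5,5)]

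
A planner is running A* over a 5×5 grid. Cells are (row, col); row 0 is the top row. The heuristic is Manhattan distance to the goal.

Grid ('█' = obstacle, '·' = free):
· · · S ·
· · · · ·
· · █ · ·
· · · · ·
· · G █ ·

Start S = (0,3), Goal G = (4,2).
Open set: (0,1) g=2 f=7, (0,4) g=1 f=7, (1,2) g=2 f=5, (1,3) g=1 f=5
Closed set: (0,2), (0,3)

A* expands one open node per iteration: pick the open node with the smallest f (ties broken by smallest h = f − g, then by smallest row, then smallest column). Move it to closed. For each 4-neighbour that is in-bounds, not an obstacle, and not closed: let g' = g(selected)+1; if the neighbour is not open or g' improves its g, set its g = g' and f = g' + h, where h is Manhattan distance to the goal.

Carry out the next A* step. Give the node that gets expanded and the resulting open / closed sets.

step 1: expand (1,2) (f=5, h=3) → closed; open now [(0,1) g=2 f=7, (0,4) g=1 f=7, (1,1) g=3 f=7, (1,3) g=1 f=5]

expanded=(1,2); open=[(0,1) g=2 f=7, (0,4) g=1 f=7, (1,1) g=3 f=7, (1,3) g=1 f=5]; closed=[(0,2), (0,3), (1,2)]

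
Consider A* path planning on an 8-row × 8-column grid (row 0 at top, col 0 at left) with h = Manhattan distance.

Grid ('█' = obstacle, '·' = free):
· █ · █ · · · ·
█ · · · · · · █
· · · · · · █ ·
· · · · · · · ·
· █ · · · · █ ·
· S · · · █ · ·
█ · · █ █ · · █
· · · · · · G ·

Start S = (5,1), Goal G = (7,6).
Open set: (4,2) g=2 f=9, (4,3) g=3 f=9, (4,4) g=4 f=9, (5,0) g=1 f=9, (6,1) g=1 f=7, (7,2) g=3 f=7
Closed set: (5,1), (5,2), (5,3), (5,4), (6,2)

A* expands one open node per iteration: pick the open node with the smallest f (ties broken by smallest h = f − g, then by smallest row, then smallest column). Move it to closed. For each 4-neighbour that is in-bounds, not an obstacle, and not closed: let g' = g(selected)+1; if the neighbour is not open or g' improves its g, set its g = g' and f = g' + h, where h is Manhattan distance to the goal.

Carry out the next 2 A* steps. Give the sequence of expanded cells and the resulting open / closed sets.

order=[(7,2) → (7,3)]; open=[(4,2) g=2 f=9, (4,3) g=3 f=9, (4,4) g=4 f=9, (5,0) g=1 f=9, (6,1) g=1 f=7, (7,1) g=4 f=9, (7,4) g=5 f=7]; closed=[(5,1), (5,2), (5,3), (5,4), (6,2), (7,2), (7,3)]

step 1: expand (7,2) (f=7, h=4) → closed; open now [(4,2) g=2 f=9, (4,3) g=3 f=9, (4,4) g=4 f=9, (5,0) g=1 f=9, (6,1) g=1 f=7, (7,1) g=4 f=9, (7,3) g=4 f=7]
step 2: expand (7,3) (f=7, h=3) → closed; open now [(4,2) g=2 f=9, (4,3) g=3 f=9, (4,4) g=4 f=9, (5,0) g=1 f=9, (6,1) g=1 f=7, (7,1) g=4 f=9, (7,4) g=5 f=7]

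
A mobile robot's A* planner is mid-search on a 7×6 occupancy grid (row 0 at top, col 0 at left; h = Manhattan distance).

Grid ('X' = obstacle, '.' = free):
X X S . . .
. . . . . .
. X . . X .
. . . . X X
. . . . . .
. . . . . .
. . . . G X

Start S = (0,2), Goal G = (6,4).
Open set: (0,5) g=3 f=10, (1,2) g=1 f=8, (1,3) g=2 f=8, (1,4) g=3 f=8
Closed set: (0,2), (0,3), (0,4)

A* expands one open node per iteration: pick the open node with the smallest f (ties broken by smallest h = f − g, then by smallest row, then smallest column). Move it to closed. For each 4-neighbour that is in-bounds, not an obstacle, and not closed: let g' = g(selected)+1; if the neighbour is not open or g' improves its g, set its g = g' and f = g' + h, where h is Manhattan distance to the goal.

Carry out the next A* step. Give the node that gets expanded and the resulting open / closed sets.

step 1: expand (1,4) (f=8, h=5) → closed; open now [(0,5) g=3 f=10, (1,2) g=1 f=8, (1,3) g=2 f=8, (1,5) g=4 f=10]

expanded=(1,4); open=[(0,5) g=3 f=10, (1,2) g=1 f=8, (1,3) g=2 f=8, (1,5) g=4 f=10]; closed=[(0,2), (0,3), (0,4), (1,4)]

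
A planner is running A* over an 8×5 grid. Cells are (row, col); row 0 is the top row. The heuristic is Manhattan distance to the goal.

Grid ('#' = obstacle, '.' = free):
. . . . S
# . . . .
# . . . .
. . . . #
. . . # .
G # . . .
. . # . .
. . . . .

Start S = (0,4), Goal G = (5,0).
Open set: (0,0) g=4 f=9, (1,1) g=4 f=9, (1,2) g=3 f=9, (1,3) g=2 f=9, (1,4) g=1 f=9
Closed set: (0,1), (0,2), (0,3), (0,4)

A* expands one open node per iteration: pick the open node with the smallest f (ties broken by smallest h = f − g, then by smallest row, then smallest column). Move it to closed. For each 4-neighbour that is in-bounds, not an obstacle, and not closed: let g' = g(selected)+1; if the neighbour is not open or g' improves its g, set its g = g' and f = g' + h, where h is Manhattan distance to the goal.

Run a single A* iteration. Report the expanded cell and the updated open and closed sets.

expanded=(0,0); open=[(1,1) g=4 f=9, (1,2) g=3 f=9, (1,3) g=2 f=9, (1,4) g=1 f=9]; closed=[(0,0), (0,1), (0,2), (0,3), (0,4)]

step 1: expand (0,0) (f=9, h=5) → closed; open now [(1,1) g=4 f=9, (1,2) g=3 f=9, (1,3) g=2 f=9, (1,4) g=1 f=9]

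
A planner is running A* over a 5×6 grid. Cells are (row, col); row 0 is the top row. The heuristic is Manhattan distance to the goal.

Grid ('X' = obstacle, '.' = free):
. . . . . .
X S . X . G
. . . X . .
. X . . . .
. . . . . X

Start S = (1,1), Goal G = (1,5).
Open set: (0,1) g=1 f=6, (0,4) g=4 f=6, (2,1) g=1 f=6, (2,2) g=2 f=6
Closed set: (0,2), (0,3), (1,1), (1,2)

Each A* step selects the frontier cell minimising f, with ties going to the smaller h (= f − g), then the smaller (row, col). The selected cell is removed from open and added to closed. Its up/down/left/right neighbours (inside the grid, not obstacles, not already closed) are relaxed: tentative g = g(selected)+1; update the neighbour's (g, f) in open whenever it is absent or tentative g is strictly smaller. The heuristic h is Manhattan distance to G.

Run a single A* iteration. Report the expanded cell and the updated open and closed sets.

step 1: expand (0,4) (f=6, h=2) → closed; open now [(0,1) g=1 f=6, (0,5) g=5 f=6, (1,4) g=5 f=6, (2,1) g=1 f=6, (2,2) g=2 f=6]

expanded=(0,4); open=[(0,1) g=1 f=6, (0,5) g=5 f=6, (1,4) g=5 f=6, (2,1) g=1 f=6, (2,2) g=2 f=6]; closed=[(0,2), (0,3), (0,4), (1,1), (1,2)]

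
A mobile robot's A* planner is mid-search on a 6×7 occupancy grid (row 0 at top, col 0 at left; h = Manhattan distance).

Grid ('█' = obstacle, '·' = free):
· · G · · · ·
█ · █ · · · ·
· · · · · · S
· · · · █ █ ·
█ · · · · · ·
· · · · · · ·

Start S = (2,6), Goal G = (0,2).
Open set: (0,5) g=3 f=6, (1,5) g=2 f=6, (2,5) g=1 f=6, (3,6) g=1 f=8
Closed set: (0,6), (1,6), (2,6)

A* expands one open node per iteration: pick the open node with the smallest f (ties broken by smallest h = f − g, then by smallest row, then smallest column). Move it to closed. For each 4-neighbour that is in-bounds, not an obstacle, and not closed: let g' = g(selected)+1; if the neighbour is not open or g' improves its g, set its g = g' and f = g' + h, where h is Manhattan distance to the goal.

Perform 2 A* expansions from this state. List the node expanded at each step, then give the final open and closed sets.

order=[(0,5) → (0,4)]; open=[(0,3) g=5 f=6, (1,4) g=5 f=8, (1,5) g=2 f=6, (2,5) g=1 f=6, (3,6) g=1 f=8]; closed=[(0,4), (0,5), (0,6), (1,6), (2,6)]

step 1: expand (0,5) (f=6, h=3) → closed; open now [(0,4) g=4 f=6, (1,5) g=2 f=6, (2,5) g=1 f=6, (3,6) g=1 f=8]
step 2: expand (0,4) (f=6, h=2) → closed; open now [(0,3) g=5 f=6, (1,4) g=5 f=8, (1,5) g=2 f=6, (2,5) g=1 f=6, (3,6) g=1 f=8]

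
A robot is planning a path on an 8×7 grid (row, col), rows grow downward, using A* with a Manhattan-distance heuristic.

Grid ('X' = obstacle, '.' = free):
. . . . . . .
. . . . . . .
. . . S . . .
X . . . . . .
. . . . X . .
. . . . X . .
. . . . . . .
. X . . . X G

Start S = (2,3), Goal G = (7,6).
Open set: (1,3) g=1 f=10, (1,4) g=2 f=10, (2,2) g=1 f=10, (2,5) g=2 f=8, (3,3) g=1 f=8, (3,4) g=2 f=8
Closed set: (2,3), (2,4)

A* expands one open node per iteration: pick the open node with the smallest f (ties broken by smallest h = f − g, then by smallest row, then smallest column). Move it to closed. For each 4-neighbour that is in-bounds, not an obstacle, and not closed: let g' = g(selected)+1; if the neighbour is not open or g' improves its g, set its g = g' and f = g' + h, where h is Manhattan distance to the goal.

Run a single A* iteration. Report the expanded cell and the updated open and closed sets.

step 1: expand (2,5) (f=8, h=6) → closed; open now [(1,3) g=1 f=10, (1,4) g=2 f=10, (1,5) g=3 f=10, (2,2) g=1 f=10, (2,6) g=3 f=8, (3,3) g=1 f=8, (3,4) g=2 f=8, (3,5) g=3 f=8]

expanded=(2,5); open=[(1,3) g=1 f=10, (1,4) g=2 f=10, (1,5) g=3 f=10, (2,2) g=1 f=10, (2,6) g=3 f=8, (3,3) g=1 f=8, (3,4) g=2 f=8, (3,5) g=3 f=8]; closed=[(2,3), (2,4), (2,5)]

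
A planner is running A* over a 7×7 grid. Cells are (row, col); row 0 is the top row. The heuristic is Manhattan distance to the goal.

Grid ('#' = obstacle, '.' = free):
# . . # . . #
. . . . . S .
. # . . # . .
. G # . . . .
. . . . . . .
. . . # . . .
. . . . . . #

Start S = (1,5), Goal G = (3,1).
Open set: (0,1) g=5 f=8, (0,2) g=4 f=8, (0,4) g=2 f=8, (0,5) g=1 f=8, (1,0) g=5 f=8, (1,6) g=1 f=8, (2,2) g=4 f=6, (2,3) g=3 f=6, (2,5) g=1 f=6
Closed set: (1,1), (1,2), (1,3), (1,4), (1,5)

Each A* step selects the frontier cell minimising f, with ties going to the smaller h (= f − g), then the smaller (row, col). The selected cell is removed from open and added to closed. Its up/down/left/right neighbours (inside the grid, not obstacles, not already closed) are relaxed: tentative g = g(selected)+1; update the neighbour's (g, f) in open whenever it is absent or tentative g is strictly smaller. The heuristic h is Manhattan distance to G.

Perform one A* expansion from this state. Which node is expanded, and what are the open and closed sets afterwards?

expanded=(2,2); open=[(0,1) g=5 f=8, (0,2) g=4 f=8, (0,4) g=2 f=8, (0,5) g=1 f=8, (1,0) g=5 f=8, (1,6) g=1 f=8, (2,3) g=3 f=6, (2,5) g=1 f=6]; closed=[(1,1), (1,2), (1,3), (1,4), (1,5), (2,2)]

step 1: expand (2,2) (f=6, h=2) → closed; open now [(0,1) g=5 f=8, (0,2) g=4 f=8, (0,4) g=2 f=8, (0,5) g=1 f=8, (1,0) g=5 f=8, (1,6) g=1 f=8, (2,3) g=3 f=6, (2,5) g=1 f=6]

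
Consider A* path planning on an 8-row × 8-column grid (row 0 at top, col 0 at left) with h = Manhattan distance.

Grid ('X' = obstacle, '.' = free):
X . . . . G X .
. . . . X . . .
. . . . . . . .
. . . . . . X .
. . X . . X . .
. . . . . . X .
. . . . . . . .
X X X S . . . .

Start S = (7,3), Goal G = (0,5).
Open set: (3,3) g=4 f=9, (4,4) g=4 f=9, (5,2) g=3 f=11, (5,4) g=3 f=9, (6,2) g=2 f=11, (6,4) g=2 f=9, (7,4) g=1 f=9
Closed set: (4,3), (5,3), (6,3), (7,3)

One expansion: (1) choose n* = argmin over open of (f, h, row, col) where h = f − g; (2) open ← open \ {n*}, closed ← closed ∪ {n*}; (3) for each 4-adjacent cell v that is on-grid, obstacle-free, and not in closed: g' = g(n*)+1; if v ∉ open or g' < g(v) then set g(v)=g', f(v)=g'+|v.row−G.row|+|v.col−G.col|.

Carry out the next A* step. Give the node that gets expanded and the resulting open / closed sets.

expanded=(3,3); open=[(2,3) g=5 f=9, (3,2) g=5 f=11, (3,4) g=5 f=9, (4,4) g=4 f=9, (5,2) g=3 f=11, (5,4) g=3 f=9, (6,2) g=2 f=11, (6,4) g=2 f=9, (7,4) g=1 f=9]; closed=[(3,3), (4,3), (5,3), (6,3), (7,3)]

step 1: expand (3,3) (f=9, h=5) → closed; open now [(2,3) g=5 f=9, (3,2) g=5 f=11, (3,4) g=5 f=9, (4,4) g=4 f=9, (5,2) g=3 f=11, (5,4) g=3 f=9, (6,2) g=2 f=11, (6,4) g=2 f=9, (7,4) g=1 f=9]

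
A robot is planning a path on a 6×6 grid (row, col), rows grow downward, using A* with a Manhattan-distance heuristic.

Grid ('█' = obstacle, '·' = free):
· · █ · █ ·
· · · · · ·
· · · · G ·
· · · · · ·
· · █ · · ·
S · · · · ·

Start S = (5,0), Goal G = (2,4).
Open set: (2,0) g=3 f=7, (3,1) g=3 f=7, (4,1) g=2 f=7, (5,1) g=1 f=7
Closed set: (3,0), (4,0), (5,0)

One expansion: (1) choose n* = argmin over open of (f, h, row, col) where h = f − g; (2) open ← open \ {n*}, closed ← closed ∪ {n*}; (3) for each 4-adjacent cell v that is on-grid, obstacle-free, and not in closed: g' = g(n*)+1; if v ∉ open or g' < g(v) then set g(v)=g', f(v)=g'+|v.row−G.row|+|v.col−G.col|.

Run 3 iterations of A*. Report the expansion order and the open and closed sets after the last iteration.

order=[(2,0) → (2,1) → (2,2)]; open=[(1,0) g=4 f=9, (1,1) g=5 f=9, (1,2) g=6 f=9, (2,3) g=6 f=7, (3,1) g=3 f=7, (3,2) g=6 f=9, (4,1) g=2 f=7, (5,1) g=1 f=7]; closed=[(2,0), (2,1), (2,2), (3,0), (4,0), (5,0)]

step 1: expand (2,0) (f=7, h=4) → closed; open now [(1,0) g=4 f=9, (2,1) g=4 f=7, (3,1) g=3 f=7, (4,1) g=2 f=7, (5,1) g=1 f=7]
step 2: expand (2,1) (f=7, h=3) → closed; open now [(1,0) g=4 f=9, (1,1) g=5 f=9, (2,2) g=5 f=7, (3,1) g=3 f=7, (4,1) g=2 f=7, (5,1) g=1 f=7]
step 3: expand (2,2) (f=7, h=2) → closed; open now [(1,0) g=4 f=9, (1,1) g=5 f=9, (1,2) g=6 f=9, (2,3) g=6 f=7, (3,1) g=3 f=7, (3,2) g=6 f=9, (4,1) g=2 f=7, (5,1) g=1 f=7]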